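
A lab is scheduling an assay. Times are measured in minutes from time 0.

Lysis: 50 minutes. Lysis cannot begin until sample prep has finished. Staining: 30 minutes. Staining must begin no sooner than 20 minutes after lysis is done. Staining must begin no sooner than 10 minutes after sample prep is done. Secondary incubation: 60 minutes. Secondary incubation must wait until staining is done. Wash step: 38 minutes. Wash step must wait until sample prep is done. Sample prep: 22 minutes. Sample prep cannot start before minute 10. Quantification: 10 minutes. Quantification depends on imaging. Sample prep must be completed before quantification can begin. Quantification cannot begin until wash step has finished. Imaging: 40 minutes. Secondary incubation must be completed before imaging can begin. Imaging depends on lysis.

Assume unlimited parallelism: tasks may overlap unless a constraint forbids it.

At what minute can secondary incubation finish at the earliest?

Sample prep cannot begin until its own release at minute 10. It runs from minute 10 to 10 + 22 = minute 32.
Lysis cannot begin until sample prep (finishes minute 32). It runs from minute 32 to 32 + 50 = minute 82.
Staining needs all of lysis (finishes minute 82, plus 20-minute gap → minute 102); sample prep (finishes minute 32, plus 10-minute gap → minute 42). That puts its earliest start at minute 102; it finishes at 102 + 30 = minute 132.
Secondary incubation cannot begin until staining (finishes minute 132). It runs from minute 132 to 132 + 60 = minute 192.

192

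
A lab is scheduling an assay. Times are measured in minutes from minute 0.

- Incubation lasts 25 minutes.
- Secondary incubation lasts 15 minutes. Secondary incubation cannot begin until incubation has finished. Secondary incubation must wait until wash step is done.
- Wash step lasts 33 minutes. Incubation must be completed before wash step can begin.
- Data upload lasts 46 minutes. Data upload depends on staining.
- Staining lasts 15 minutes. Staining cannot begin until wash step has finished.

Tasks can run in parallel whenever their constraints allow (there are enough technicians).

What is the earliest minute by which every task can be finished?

Incubation can start immediately at minute 0; it finishes at minute 25.
Wash step waits on incubation (finishes minute 25), so it starts at minute 25 and finishes at 25 + 33 = minute 58.
Secondary incubation needs all of incubation (finishes minute 25); wash step (finishes minute 58). That puts its earliest start at minute 58; it finishes at 58 + 15 = minute 73.
After wash step (finishes minute 58), staining can start at minute 58 and finishes at minute 73.
After staining (finishes minute 73), data upload can start at minute 73 and finishes at minute 119.
All tasks are finished once the last one completes. Finish times: Incubation at 25, Wash step at 58, Staining at 73, Secondary incubation at 73, Data upload at 119. The latest is minute 119.

119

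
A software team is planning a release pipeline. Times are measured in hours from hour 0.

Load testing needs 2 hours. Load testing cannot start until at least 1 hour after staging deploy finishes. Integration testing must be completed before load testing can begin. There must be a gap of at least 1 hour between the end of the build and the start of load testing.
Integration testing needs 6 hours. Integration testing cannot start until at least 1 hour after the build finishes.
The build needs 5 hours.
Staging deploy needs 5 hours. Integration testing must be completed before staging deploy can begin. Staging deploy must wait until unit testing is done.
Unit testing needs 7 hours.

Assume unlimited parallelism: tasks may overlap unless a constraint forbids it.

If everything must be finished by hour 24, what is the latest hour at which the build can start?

4

Nothing follows load testing; the deadline of hour 24 is its only limit. It must start by 24 − 2 = hour 22.
Since load testing (must start by hour 22, minus 1-hour gap → hour 21) depends on it, staging deploy must finish by hour 21. Backing off its 5-hour duration gives a latest start of hour 16.
Integration testing must finish in time for staging deploy (must start by hour 16); load testing (must start by hour 22). The tightest is hour 16, so integration testing must start by 16 − 6 = hour 10.
The build must finish in time for integration testing (must start by hour 10, minus 1-hour gap → hour 9); load testing (must start by hour 22, minus 1-hour gap → hour 21). The tightest is hour 9, so the build must start by 9 − 5 = hour 4.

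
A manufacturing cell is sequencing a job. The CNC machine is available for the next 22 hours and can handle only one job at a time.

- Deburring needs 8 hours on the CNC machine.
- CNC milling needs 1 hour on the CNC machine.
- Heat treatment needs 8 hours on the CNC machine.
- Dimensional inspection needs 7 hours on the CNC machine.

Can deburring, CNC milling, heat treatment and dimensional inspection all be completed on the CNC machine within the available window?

Running back to back, the jobs need 8 + 1 + 8 + 7 = 24 hours on the CNC machine.
Since 24 > 22, they cannot all fit.

No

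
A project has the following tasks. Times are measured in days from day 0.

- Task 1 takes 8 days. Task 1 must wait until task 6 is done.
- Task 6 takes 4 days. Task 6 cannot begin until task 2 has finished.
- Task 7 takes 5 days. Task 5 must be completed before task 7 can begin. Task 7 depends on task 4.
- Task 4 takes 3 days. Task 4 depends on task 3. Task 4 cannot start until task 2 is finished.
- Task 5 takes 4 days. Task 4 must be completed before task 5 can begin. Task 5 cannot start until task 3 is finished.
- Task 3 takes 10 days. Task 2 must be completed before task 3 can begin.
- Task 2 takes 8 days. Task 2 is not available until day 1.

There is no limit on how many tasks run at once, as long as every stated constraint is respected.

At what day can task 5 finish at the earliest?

26

Task 2 cannot begin until its own release at day 1. It runs from day 1 to 1 + 8 = day 9.
Task 3 waits on task 2 (finishes day 9), so it starts at day 9 and finishes at 9 + 10 = day 19.
Task 4 needs all of task 3 (finishes day 19); task 2 (finishes day 9). That puts its earliest start at day 19; it finishes at 19 + 3 = day 22.
Task 5 cannot start until task 4 (finishes day 22); task 3 (finishes day 19). The controlling bound is day 22, so task 5 finishes at 22 + 4 = day 26.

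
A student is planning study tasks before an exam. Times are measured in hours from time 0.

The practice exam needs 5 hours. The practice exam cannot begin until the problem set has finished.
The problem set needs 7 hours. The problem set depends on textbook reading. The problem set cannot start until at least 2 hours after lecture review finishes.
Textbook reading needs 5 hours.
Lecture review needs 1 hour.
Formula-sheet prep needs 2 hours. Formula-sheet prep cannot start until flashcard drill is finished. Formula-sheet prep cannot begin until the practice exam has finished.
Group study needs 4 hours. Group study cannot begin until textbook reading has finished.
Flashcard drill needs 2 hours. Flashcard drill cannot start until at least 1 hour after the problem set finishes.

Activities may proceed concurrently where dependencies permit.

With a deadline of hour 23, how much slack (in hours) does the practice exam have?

Nothing blocks lecture review, so it runs from hour 0 to hour 1.
Nothing blocks textbook reading, so it runs from hour 0 to hour 5.
For the problem set: textbook reading (finishes hour 5); lecture review (finishes hour 1, plus 2-hour gap → hour 3). Taking the maximum gives a start of hour 5, and it finishes at 5 + 7 = hour 12.
The practice exam waits on the problem set (finishes hour 12), so it starts at hour 12 and finishes at 12 + 5 = hour 17.

Working backward from the deadline:
Formula-sheet prep has no dependents, so it just needs to finish by hour 23. Starting by 23 − 2 = hour 21 achieves that.
Since formula-sheet prep (must start by hour 21) depends on it, the practice exam must finish by hour 21. Backing off its 5-hour duration gives a latest start of hour 16.
So the practice exam can start as early as hour 12 and as late as hour 16, giving 16 − 12 = 4 hours of slack.

4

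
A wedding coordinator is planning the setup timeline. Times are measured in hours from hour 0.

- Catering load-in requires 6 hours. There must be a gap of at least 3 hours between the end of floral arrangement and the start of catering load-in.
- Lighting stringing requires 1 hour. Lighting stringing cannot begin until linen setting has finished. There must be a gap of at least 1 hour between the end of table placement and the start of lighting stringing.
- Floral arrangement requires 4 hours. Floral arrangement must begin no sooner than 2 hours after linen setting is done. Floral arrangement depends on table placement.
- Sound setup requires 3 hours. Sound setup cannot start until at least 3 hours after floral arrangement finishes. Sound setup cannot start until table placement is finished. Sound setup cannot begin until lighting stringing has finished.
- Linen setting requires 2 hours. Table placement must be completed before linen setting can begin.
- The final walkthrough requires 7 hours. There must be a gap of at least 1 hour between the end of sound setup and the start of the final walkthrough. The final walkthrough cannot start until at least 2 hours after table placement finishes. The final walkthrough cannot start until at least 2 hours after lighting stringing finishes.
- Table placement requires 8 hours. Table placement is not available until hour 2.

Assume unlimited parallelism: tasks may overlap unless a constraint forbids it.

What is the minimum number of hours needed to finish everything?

32

After its own release at hour 2, table placement can start at hour 2 and finishes at hour 10.
Linen setting waits on table placement (finishes hour 10), so it starts at hour 10 and finishes at 10 + 2 = hour 12.
Lighting stringing has to wait for linen setting (finishes hour 12); table placement (finishes hour 10, plus 1-hour gap → hour 11). The latest of these is hour 12, so lighting stringing runs hour 12 to 12 + 1 = hour 13.
Floral arrangement needs all of linen setting (finishes hour 12, plus 2-hour gap → hour 14); table placement (finishes hour 10). That puts its earliest start at hour 14; it finishes at 14 + 4 = hour 18.
Catering load-in waits on floral arrangement (finishes hour 18, plus 3-hour gap → hour 21), so it starts at hour 21 and finishes at 21 + 6 = hour 27.
Sound setup cannot start until floral arrangement (finishes hour 18, plus 3-hour gap → hour 21); table placement (finishes hour 10); lighting stringing (finishes hour 13). The controlling bound is hour 21, so sound setup finishes at 21 + 3 = hour 24.
The final walkthrough cannot start until sound setup (finishes hour 24, plus 1-hour gap → hour 25); table placement (finishes hour 10, plus 2-hour gap → hour 12); lighting stringing (finishes hour 13, plus 2-hour gap → hour 15). The controlling bound is hour 25, so the final walkthrough finishes at 25 + 7 = hour 32.
All tasks are finished once the last one completes. Finish times: Table placement at 10, Linen setting at 12, Floral arrangement at 18, Lighting stringing at 13, Sound setup at 24, Catering load-in at 27, The final walkthrough at 32. The latest is hour 32.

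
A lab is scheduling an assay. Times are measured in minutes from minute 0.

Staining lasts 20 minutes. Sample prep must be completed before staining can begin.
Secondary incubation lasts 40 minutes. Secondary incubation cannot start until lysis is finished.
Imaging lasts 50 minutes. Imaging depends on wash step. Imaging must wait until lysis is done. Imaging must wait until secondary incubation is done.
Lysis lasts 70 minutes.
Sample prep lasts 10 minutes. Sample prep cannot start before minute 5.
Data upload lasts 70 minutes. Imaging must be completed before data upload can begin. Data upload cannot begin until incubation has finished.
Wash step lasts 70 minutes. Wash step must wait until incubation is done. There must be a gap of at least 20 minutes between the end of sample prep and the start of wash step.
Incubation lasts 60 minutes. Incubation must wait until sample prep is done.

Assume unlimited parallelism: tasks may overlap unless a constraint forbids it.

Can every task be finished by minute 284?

Lysis can start immediately at minute 0; it finishes at minute 70.
After lysis (finishes minute 70), secondary incubation can start at minute 70 and finishes at minute 110.
Sample prep cannot begin until its own release at minute 5. It runs from minute 5 to 5 + 10 = minute 15.
After sample prep (finishes minute 15), staining can start at minute 15 and finishes at minute 35.
After sample prep (finishes minute 15), incubation can start at minute 15 and finishes at minute 75.
Wash step has to wait for incubation (finishes minute 75); sample prep (finishes minute 15, plus 20-minute gap → minute 35). The latest of these is minute 75, so wash step runs minute 75 to 75 + 70 = minute 145.
Imaging needs all of wash step (finishes minute 145); lysis (finishes minute 70); secondary incubation (finishes minute 110). That puts its earliest start at minute 145; it finishes at 145 + 50 = minute 195.
Data upload has to wait for imaging (finishes minute 195); incubation (finishes minute 75). The latest of these is minute 195, so data upload runs minute 195 to 195 + 70 = minute 265.
Every task is finished by minute 265, which is no later than the deadline of 284, so the schedule is feasible.

Yes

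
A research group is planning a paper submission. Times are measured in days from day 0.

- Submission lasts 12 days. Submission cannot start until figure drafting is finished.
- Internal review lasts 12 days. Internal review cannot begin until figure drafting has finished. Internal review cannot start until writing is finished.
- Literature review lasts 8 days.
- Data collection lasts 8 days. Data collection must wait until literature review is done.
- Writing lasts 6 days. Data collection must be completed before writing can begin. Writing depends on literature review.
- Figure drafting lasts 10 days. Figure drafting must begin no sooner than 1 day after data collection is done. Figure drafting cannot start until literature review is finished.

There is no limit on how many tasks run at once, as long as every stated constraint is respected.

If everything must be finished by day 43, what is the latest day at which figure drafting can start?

Internal review must finish by day 43; it takes 12 days, so it must start by 43 − 12 = day 31.
Submission has no dependents, so it just needs to finish by day 43. Starting by 43 − 12 = day 31 achieves that.
Figure drafting must finish in time for internal review (must start by day 31); submission (must start by day 31). The tightest is day 31, so figure drafting must start by 31 − 10 = day 21.

21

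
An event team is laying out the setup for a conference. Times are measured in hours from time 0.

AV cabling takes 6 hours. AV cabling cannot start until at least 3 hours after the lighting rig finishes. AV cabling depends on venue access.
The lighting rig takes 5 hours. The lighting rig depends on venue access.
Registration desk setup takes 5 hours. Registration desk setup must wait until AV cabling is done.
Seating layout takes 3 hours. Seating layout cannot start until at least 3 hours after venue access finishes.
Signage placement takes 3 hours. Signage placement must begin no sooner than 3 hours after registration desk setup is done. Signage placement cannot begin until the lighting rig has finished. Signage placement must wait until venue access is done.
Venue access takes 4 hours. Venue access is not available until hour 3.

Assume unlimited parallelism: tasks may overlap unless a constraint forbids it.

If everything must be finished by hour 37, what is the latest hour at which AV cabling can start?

20

To finish by hour 37, signage placement (duration 3) must start no later than hour 34.
Registration desk setup has to be done before signage placement (must start by hour 34, minus 3-hour gap → hour 31). That means finishing by hour 31, i.e. starting by 31 − 5 = hour 26.
AV cabling feeds into registration desk setup (must start by hour 26); so AV cabling must finish by hour 26 and therefore start by hour 20.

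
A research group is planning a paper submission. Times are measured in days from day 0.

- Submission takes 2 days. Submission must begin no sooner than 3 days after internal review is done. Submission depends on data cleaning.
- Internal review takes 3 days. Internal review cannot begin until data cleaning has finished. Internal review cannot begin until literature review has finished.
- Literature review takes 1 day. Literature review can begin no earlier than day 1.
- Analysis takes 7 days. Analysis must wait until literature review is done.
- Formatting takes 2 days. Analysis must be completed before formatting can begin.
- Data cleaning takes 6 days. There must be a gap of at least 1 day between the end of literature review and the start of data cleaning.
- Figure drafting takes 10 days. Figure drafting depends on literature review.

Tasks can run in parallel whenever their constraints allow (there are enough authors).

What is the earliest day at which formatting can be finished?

11

Literature review waits on its own release at day 1, so it starts at day 1 and finishes at 1 + 1 = day 2.
After literature review (finishes day 2), analysis can start at day 2 and finishes at day 9.
After analysis (finishes day 9), formatting can start at day 9 and finishes at day 11.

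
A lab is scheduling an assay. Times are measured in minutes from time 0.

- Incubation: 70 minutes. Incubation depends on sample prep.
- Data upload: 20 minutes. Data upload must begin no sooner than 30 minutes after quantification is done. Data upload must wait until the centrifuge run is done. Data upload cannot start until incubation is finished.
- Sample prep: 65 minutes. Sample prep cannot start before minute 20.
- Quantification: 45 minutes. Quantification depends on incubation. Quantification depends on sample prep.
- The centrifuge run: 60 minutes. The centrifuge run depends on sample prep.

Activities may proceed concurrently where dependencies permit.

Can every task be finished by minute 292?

Sample prep waits on its own release at minute 20, so it starts at minute 20 and finishes at 20 + 65 = minute 85.
The centrifuge run waits on sample prep (finishes minute 85), so it starts at minute 85 and finishes at 85 + 60 = minute 145.
After sample prep (finishes minute 85), incubation can start at minute 85 and finishes at minute 155.
For quantification: incubation (finishes minute 155); sample prep (finishes minute 85). Taking the maximum gives a start of minute 155, and it finishes at 155 + 45 = minute 200.
Data upload has to wait for quantification (finishes minute 200, plus 30-minute gap → minute 230); the centrifuge run (finishes minute 145); incubation (finishes minute 155). The latest of these is minute 230, so data upload runs minute 230 to 230 + 20 = minute 250.
Every task is finished by minute 250, which is no later than the deadline of 292, so the schedule is feasible.

Yes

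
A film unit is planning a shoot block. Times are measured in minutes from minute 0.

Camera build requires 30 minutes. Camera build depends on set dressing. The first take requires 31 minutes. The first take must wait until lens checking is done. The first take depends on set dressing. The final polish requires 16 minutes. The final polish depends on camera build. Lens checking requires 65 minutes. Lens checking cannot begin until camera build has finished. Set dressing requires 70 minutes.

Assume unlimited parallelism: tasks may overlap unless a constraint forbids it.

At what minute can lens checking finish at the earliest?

165

Set dressing can start immediately at minute 0; it finishes at minute 70.
Camera build waits on set dressing (finishes minute 70), so it starts at minute 70 and finishes at 70 + 30 = minute 100.
After camera build (finishes minute 100), lens checking can start at minute 100 and finishes at minute 165.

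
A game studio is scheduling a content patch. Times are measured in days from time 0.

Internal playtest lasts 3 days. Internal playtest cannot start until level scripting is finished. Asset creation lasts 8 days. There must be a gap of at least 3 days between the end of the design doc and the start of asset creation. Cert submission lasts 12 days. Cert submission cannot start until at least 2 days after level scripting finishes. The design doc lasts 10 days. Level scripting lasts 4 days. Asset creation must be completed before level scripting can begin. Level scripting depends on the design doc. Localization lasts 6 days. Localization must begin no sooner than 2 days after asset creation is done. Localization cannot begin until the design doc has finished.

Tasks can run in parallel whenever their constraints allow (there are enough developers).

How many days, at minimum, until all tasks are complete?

The design doc can start immediately at day 0; it finishes at day 10.
After the design doc (finishes day 10, plus 3-day gap → day 13), asset creation can start at day 13 and finishes at day 21.
Localization has to wait for asset creation (finishes day 21, plus 2-day gap → day 23); the design doc (finishes day 10). The latest of these is day 23, so localization runs day 23 to 23 + 6 = day 29.
Level scripting cannot start until asset creation (finishes day 21); the design doc (finishes day 10). The controlling bound is day 21, so level scripting finishes at 21 + 4 = day 25.
Cert submission cannot begin until level scripting (finishes day 25, plus 2-day gap → day 27). It runs from day 27 to 27 + 12 = day 39.
Internal playtest cannot begin until level scripting (finishes day 25). It runs from day 25 to 25 + 3 = day 28.
All tasks are finished once the last one completes. Finish times: The design doc at 10, Asset creation at 21, Level scripting at 25, Internal playtest at 28, Localization at 29, Cert submission at 39. The latest is day 39.

39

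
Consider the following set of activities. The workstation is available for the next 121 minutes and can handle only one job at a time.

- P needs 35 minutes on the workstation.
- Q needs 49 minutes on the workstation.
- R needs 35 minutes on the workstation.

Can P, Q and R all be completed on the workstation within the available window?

Running back to back, the jobs need 35 + 49 + 35 = 119 minutes on the workstation.
Since 119 ≤ 121, they fit within the window.

Yes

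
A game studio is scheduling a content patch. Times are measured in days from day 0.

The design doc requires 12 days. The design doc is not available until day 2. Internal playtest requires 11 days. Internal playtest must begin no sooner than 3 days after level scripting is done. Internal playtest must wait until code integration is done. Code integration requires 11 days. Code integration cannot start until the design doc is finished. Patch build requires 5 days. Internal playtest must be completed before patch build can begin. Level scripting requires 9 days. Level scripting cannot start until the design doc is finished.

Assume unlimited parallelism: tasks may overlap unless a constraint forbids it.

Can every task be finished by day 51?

Yes

The design doc waits on its own release at day 2, so it starts at day 2 and finishes at 2 + 12 = day 14.
Code integration waits on the design doc (finishes day 14), so it starts at day 14 and finishes at 14 + 11 = day 25.
After the design doc (finishes day 14), level scripting can start at day 14 and finishes at day 23.
Internal playtest has to wait for level scripting (finishes day 23, plus 3-day gap → day 26); code integration (finishes day 25). The latest of these is day 26, so internal playtest runs day 26 to 26 + 11 = day 37.
Patch build waits on internal playtest (finishes day 37), so it starts at day 37 and finishes at 37 + 5 = day 42.
Every task is finished by day 42, which is no later than the deadline of 51, so the schedule is feasible.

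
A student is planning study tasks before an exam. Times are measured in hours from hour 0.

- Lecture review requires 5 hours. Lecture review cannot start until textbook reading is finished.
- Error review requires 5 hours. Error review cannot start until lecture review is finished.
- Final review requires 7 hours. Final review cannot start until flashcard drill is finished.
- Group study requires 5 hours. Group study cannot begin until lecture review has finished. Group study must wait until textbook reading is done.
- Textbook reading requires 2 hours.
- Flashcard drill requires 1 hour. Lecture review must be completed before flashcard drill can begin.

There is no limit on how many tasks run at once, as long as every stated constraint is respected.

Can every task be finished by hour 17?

Yes

Nothing blocks textbook reading, so it runs from hour 0 to hour 2.
After textbook reading (finishes hour 2), lecture review can start at hour 2 and finishes at hour 7.
Group study has to wait for lecture review (finishes hour 7); textbook reading (finishes hour 2). The latest of these is hour 7, so group study runs hour 7 to 7 + 5 = hour 12.
Error review cannot begin until lecture review (finishes hour 7). It runs from hour 7 to 7 + 5 = hour 12.
After lecture review (finishes hour 7), flashcard drill can start at hour 7 and finishes at hour 8.
Final review cannot begin until flashcard drill (finishes hour 8). It runs from hour 8 to 8 + 7 = hour 15.
Every task is finished by hour 15, which is no later than the deadline of 17, so the schedule is feasible.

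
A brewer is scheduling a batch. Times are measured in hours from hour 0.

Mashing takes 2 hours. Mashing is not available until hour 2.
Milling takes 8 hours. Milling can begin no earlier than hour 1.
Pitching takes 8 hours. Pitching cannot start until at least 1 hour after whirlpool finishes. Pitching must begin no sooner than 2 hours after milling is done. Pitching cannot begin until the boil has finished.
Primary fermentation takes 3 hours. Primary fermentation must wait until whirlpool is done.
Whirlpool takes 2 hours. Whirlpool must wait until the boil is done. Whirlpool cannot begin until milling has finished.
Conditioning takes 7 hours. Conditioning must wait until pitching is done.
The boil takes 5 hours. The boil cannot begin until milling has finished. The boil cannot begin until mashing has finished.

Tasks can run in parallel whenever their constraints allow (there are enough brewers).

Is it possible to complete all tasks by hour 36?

After its own release at hour 2, mashing can start at hour 2 and finishes at hour 4.
Milling cannot begin until its own release at hour 1. It runs from hour 1 to 1 + 8 = hour 9.
The boil has to wait for milling (finishes hour 9); mashing (finishes hour 4). The latest of these is hour 9, so the boil runs hour 9 to 9 + 5 = hour 14.
For whirlpool: the boil (finishes hour 14); milling (finishes hour 9). Taking the maximum gives a start of hour 14, and it finishes at 14 + 2 = hour 16.
After whirlpool (finishes hour 16), primary fermentation can start at hour 16 and finishes at hour 19.
Pitching has to wait for whirlpool (finishes hour 16, plus 1-hour gap → hour 17); milling (finishes hour 9, plus 2-hour gap → hour 11); the boil (finishes hour 14). The latest of these is hour 17, so pitching runs hour 17 to 17 + 8 = hour 25.
Conditioning waits on pitching (finishes hour 25), so it starts at hour 25 and finishes at 25 + 7 = hour 32.
Every task is finished by hour 32, which is no later than the deadline of 36, so the schedule is feasible.

Yes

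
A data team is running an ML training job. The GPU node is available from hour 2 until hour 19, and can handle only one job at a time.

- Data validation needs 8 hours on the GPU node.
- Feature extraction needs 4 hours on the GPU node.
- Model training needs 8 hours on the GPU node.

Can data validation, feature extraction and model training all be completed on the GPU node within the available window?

No

The GPU node window is 19 − 2 = 17 hours.
Running back to back, the jobs need 8 + 4 + 8 = 20 hours on the GPU node.
Since 20 > 17, they cannot all fit.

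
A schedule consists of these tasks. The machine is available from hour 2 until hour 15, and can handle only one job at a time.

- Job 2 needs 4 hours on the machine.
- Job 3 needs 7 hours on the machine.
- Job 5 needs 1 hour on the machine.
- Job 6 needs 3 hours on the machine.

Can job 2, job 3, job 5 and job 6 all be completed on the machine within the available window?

No

The machine window is 15 − 2 = 13 hours.
Running back to back, the jobs need 4 + 7 + 1 + 3 = 15 hours on the machine.
Since 15 > 13, they cannot all fit.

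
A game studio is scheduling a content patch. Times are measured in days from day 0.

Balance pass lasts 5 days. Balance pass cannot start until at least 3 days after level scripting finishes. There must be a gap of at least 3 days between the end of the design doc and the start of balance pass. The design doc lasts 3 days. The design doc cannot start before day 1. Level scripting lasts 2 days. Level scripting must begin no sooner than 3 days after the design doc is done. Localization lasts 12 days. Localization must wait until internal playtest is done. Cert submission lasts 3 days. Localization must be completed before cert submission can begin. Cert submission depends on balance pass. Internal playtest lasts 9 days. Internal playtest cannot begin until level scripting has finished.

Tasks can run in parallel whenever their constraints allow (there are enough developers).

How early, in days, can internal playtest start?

9

The design doc waits on its own release at day 1, so it starts at day 1 and finishes at 1 + 3 = day 4.
After the design doc (finishes day 4, plus 3-day gap → day 7), level scripting can start at day 7 and finishes at day 9.
Internal playtest waits on level scripting (finishes day 9), so the earliest it can start is day 9.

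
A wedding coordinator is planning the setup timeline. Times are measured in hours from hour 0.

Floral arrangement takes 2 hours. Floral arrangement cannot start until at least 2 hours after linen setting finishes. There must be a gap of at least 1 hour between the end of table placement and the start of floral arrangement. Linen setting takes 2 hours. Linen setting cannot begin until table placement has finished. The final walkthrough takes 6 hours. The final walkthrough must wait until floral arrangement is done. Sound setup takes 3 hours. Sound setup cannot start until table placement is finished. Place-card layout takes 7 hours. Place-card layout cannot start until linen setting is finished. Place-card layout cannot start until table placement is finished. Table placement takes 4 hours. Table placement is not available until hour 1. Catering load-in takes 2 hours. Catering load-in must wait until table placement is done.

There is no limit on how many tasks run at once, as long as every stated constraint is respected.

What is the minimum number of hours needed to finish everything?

17

Table placement waits on its own release at hour 1, so it starts at hour 1 and finishes at 1 + 4 = hour 5.
After table placement (finishes hour 5), catering load-in can start at hour 5 and finishes at hour 7.
Sound setup cannot begin until table placement (finishes hour 5). It runs from hour 5 to 5 + 3 = hour 8.
Linen setting waits on table placement (finishes hour 5), so it starts at hour 5 and finishes at 5 + 2 = hour 7.
Place-card layout needs all of linen setting (finishes hour 7); table placement (finishes hour 5). That puts its earliest start at hour 7; it finishes at 7 + 7 = hour 14.
Floral arrangement needs all of linen setting (finishes hour 7, plus 2-hour gap → hour 9); table placement (finishes hour 5, plus 1-hour gap → hour 6). That puts its earliest start at hour 9; it finishes at 9 + 2 = hour 11.
The final walkthrough waits on floral arrangement (finishes hour 11), so it starts at hour 11 and finishes at 11 + 6 = hour 17.
All tasks are finished once the last one completes. Finish times: Table placement at 5, Linen setting at 7, Floral arrangement at 11, Sound setup at 8, Catering load-in at 7, Place-card layout at 14, The final walkthrough at 17. The latest is hour 17.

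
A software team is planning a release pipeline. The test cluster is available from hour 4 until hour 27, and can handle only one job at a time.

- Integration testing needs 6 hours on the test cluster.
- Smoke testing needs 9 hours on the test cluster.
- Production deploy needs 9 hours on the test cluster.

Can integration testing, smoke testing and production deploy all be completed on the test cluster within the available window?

No

The test cluster window is 27 − 4 = 23 hours.
Running back to back, the jobs need 6 + 9 + 9 = 24 hours on the test cluster.
Since 24 > 23, they cannot all fit.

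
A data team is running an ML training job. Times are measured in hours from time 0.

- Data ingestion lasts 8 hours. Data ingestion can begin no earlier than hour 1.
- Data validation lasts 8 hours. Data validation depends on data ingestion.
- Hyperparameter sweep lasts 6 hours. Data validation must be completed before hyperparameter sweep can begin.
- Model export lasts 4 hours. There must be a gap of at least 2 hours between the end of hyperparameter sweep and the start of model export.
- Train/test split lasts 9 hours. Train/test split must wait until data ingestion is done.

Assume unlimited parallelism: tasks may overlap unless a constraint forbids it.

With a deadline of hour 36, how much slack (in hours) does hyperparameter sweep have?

7

Data ingestion waits on its own release at hour 1, so it starts at hour 1 and finishes at 1 + 8 = hour 9.
Data validation cannot begin until data ingestion (finishes hour 9). It runs from hour 9 to 9 + 8 = hour 17.
After data validation (finishes hour 17), hyperparameter sweep can start at hour 17 and finishes at hour 23.

Working backward from the deadline:
To finish by hour 36, model export (duration 4) must start no later than hour 32.
Hyperparameter sweep has to be done before model export (must start by hour 32, minus 2-hour gap → hour 30). That means finishing by hour 30, i.e. starting by 30 − 6 = hour 24.
So hyperparameter sweep can start as early as hour 17 and as late as hour 24, giving 24 − 17 = 7 hours of slack.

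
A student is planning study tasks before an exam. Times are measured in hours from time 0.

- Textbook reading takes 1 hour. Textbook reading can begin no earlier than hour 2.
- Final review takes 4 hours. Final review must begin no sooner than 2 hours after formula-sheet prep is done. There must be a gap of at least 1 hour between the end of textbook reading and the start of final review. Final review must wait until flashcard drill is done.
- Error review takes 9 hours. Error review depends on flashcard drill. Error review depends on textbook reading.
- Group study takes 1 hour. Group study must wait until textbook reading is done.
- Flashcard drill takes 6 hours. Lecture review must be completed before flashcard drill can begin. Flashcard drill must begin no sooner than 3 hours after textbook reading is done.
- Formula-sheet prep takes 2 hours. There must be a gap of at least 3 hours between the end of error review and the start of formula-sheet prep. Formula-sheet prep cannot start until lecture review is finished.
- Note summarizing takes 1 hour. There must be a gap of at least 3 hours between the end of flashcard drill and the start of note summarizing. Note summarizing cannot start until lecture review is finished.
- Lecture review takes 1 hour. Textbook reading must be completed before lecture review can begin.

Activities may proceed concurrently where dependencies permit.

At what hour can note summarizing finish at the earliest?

16

Textbook reading waits on its own release at hour 2, so it starts at hour 2 and finishes at 2 + 1 = hour 3.
Lecture review waits on textbook reading (finishes hour 3), so it starts at hour 3 and finishes at 3 + 1 = hour 4.
Flashcard drill cannot start until lecture review (finishes hour 4); textbook reading (finishes hour 3, plus 3-hour gap → hour 6). The controlling bound is hour 6, so flashcard drill finishes at 6 + 6 = hour 12.
Note summarizing needs all of flashcard drill (finishes hour 12, plus 3-hour gap → hour 15); lecture review (finishes hour 4). That puts its earliest start at hour 15; it finishes at 15 + 1 = hour 16.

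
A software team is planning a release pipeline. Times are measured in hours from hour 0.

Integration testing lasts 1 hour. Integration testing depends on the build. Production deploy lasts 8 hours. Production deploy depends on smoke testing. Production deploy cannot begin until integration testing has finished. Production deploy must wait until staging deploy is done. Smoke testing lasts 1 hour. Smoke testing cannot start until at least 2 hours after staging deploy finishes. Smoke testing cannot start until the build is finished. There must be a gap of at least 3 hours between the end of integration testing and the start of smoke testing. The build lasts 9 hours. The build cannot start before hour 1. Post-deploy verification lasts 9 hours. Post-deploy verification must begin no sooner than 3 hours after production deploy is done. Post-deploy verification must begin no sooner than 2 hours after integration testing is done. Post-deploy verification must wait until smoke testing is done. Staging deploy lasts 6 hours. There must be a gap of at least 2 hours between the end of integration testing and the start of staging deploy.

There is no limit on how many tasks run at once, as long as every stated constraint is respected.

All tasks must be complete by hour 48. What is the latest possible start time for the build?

Post-deploy verification has no dependents, so it just needs to finish by hour 48. Starting by 48 − 9 = hour 39 achieves that.
Production deploy has to be done before post-deploy verification (must start by hour 39, minus 3-hour gap → hour 36). That means finishing by hour 36, i.e. starting by 36 − 8 = hour 28.
Smoke testing must finish in time for production deploy (must start by hour 28); post-deploy verification (must start by hour 39). The tightest is hour 28, so smoke testing must start by 28 − 1 = hour 27.
Staging deploy feeds smoke testing (must start by hour 27, minus 2-hour gap → hour 25); production deploy (must start by hour 28). Taking the minimum, staging deploy must finish by hour 25 and start by 25 − 6 = hour 19.
Integration testing has several dependents: staging deploy (must start by hour 19, minus 2-hour gap → hour 17); smoke testing (must start by hour 27, minus 3-hour gap → hour 24); production deploy (must start by hour 28); post-deploy verification (must start by hour 39, minus 2-hour gap → hour 37). The earliest of those limits is hour 17, so integration testing must start by 17 − 1 = hour 16.
The build has several dependents: integration testing (must start by hour 16); smoke testing (must start by hour 27). The earliest of those limits is hour 16, so the build must start by 16 − 9 = hour 7.

7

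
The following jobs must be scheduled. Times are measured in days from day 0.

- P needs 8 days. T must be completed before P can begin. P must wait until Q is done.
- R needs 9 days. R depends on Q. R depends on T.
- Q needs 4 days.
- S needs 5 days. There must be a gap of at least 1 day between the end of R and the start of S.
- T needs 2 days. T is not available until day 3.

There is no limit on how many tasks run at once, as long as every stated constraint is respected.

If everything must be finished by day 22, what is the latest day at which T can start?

5

To finish by day 22, P (duration 8) must start no later than day 14.
S must finish by day 22; it takes 5 days, so it must start by 22 − 5 = day 17.
R must finish before S (must start by day 17, minus 1-day gap → day 16). With a 9-day duration, R must start by 16 − 9 = day 7.
T must finish in time for P (must start by day 14); R (must start by day 7). The tightest is day 7, so T must start by 7 − 2 = day 5.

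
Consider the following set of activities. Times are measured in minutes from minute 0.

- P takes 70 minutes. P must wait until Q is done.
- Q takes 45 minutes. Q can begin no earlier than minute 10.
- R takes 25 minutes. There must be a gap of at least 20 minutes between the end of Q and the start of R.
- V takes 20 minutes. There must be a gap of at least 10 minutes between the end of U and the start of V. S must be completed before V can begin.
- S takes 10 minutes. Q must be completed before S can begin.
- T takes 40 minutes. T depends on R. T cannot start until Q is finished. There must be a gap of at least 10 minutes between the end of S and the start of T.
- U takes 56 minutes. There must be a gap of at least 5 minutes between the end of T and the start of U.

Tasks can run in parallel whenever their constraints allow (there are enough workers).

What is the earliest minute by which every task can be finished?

After its own release at minute 10, Q can start at minute 10 and finishes at minute 55.
S waits on Q (finishes minute 55), so it starts at minute 55 and finishes at 55 + 10 = minute 65.
After Q (finishes minute 55, plus 20-minute gap → minute 75), R can start at minute 75 and finishes at minute 100.
T needs all of R (finishes minute 100); Q (finishes minute 55); S (finishes minute 65, plus 10-minute gap → minute 75). That puts its earliest start at minute 100; it finishes at 100 + 40 = minute 140.
After T (finishes minute 140, plus 5-minute gap → minute 145), U can start at minute 145 and finishes at minute 201.
V cannot start until U (finishes minute 201, plus 10-minute gap → minute 211); S (finishes minute 65). The controlling bound is minute 211, so V finishes at 211 + 20 = minute 231.
P waits on Q (finishes minute 55), so it starts at minute 55 and finishes at 55 + 70 = minute 125.
All tasks are finished once the last one completes. Finish times: P at 125, Q at 55, R at 100, S at 65, T at 140, U at 201, V at 231. The latest is minute 231.

231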